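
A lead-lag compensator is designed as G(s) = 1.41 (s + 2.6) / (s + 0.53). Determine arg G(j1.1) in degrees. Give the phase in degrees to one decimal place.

-41.3°

∠(j1.1 + 2.6) = arctan(1.1/2.6) = 22.93°
∠(j1.1 + 0.53) = arctan(1.1/0.53) = 64.27°
∠G(j1.1) = 22.93° − 64.27° = -41.34°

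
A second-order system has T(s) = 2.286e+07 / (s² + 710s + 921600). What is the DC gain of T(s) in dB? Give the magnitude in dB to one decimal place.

T(0) = 2.286e+07 / 921600 = 24.805
20 log₁₀(24.805) = 27.89 dB

27.9 dB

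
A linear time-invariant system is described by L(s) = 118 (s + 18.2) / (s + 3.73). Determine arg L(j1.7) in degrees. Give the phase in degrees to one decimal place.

-19.2 deg

∠(j1.7 + 18.2) = arctan(1.7/18.2) = 5.34°
∠(j1.7 + 3.73) = arctan(1.7/3.73) = 24.50°
∠L(j1.7) = 5.34° − 24.50° = -19.17°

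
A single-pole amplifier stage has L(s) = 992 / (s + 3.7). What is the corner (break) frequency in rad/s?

The single real pole at s = −3.7 gives a corner at ω = 3.7 rad/s.

3.7 rad/s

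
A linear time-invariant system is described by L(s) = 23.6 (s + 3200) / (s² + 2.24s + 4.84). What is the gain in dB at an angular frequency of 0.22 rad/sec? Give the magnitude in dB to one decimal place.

|j0.22 + 3200| = √(0.22² + 3200²) = 3200
|(j0.22)² + 2.24(j0.22) + 4.84| = |4.7916 + j0.4928| = 4.817
|L(j0.22)| = 23.6 × 3200 / 4.817 = 15678
20 log₁₀(15678) = 83.91 dB

83.9 dB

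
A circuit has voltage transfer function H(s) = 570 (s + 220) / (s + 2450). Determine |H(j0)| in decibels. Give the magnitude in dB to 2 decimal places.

34.18 dB

H(0) = 570 × 220 / 2450 = 51.184
20 log₁₀(51.184) = 34.183 dB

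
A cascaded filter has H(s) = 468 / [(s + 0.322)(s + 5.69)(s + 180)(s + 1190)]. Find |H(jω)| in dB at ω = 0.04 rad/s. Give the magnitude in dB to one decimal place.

-58.5 dB

|j0.04 + 0.322| = √(0.04² + 0.322²) = 0.3245
|j0.04 + 5.69| = √(0.04² + 5.69²) = 5.69
|j0.04 + 180| = √(0.04² + 180²) = 180
|j0.04 + 1190| = √(0.04² + 1190²) = 1190
|H(j0.04)| = 468 / (0.3245 × 5.69 × 180 × 1190) = 0.0011834
20 log₁₀(0.0011834) = -58.54 dB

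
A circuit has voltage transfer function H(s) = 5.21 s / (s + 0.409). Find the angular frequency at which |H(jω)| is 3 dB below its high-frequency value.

0.409 rad s⁻¹

For a single-pole high-pass, the −3 dB point is at the pole: ω = 0.409 rad s⁻¹.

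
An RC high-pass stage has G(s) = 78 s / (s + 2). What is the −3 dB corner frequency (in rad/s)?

For a single-pole high-pass, the −3 dB point is at the pole: ω = 2 rad/s.

2 rad/s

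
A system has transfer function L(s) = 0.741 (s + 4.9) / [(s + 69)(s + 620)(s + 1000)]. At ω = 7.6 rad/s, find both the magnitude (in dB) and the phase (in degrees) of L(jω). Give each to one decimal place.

|L| = -136.2 dB, ∠L = 49.8°

|j7.6 + 4.9| = √(7.6² + 4.9²) = 9.043
|j7.6 + 69| = √(7.6² + 69²) = 69.42
|j7.6 + 620| = √(7.6² + 620²) = 620
|j7.6 + 1000| = √(7.6² + 1000²) = 1000
|L(j7.6)| = 0.741 × 9.043 / (69.42 × 620 × 1000) = 1.5567e-07
20 log₁₀(1.5567e-07) = -136.16 dB
∠(j7.6 + 4.9) = arctan(7.6/4.9) = 57.19°
∠(j7.6 + 69) = arctan(7.6/69) = 6.29°
∠(j7.6 + 620) = arctan(7.6/620) = 0.70°
∠(j7.6 + 1000) = arctan(7.6/1000) = 0.44°
∠L(j7.6) = 57.19° − (6.29° + 0.70° + 0.44°) = 49.77°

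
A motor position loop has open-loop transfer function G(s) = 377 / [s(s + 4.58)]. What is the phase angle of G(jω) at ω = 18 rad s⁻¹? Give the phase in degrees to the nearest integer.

∠(j18 + 4.58) = arctan(18/4.58) = 75.72°
∠(j18) = 90.00°
∠G(j18) = − (75.72° + 90.00°) = -165.72°

-166°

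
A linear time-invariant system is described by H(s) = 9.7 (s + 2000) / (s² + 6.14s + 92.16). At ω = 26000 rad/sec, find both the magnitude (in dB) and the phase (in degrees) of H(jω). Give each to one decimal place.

|H| = -68.5 dB, ∠H = -94.4°

|j26000 + 2000| = √(26000² + 2000²) = 2.608e+04
|(j26000)² + 6.14(j26000) + 92.16| = |-6.76e+08 + j1.5964e+05| = 6.76e+08
|H(j26000)| = 9.7 × 2.608e+04 / 6.76e+08 = 0.00037418
20 log₁₀(0.00037418) = -68.54 dB
∠(j26000 + 2000) = arctan(26000/2000) = 85.60°
∠[(j26000)² + 6.14(j26000) + 92.16] = ∠[-6.76e+08 + j1.5964e+05] = 179.99°
∠H(j26000) = 85.60° − 179.99° = -94.39°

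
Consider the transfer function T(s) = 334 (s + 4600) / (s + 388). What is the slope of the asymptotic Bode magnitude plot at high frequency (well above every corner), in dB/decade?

0 dB/decade

With 1 zero and 1 pole, the high-frequency asymptotic slope is 20 × (1 − 1) = 0 dB/decade.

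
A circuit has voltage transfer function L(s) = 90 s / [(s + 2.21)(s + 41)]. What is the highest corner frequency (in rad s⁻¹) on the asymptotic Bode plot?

41 rad s⁻¹

Break frequencies occur at each pole and zero magnitude: 2.21 rad s⁻¹, 41 rad s⁻¹.
The highest is 41 rad s⁻¹.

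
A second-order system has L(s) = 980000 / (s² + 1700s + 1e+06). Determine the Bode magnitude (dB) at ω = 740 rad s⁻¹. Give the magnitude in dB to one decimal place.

|(j740)² + 1700(j740) + 1e+06| = |4.524e+05 + j1.258e+06| = 1.337e+06
|L(j740)| = 980000 / 1.337e+06 = 0.73305
20 log₁₀(0.73305) = -2.70 dB

-2.7 dB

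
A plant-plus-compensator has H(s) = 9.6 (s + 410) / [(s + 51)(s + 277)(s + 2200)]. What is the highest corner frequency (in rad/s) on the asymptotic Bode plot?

Break frequencies occur at each pole and zero magnitude: 51 rad/s, 277 rad/s, 410 rad/s, 2200 rad/s.
The highest is 2200 rad/s.

2200 rad/s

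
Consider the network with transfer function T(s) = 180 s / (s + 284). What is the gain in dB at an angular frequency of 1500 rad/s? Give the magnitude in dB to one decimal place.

|j1500| = 1500
|j1500 + 284| = √(1500² + 284²) = 1527
|T(j1500)| = 180 × 1500 / 1527 = 176.86
20 log₁₀(176.86) = 44.95 dB

45.0 dB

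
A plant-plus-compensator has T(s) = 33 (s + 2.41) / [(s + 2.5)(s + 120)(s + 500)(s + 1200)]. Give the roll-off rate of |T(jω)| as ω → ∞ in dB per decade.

-60 dB/decade

With 1 zero and 4 poles, the high-frequency asymptotic slope is 20 × (1 − 4) = -60 dB/decade.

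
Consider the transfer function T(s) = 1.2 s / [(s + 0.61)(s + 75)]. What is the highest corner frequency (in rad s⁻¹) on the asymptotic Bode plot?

Break frequencies occur at each pole and zero magnitude: 0.61 rad s⁻¹, 75 rad s⁻¹.
The highest is 75 rad s⁻¹.

75 rad s⁻¹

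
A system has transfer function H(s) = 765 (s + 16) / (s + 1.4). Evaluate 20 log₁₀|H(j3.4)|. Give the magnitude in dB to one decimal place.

70.6 dB

|j3.4 + 16| = √(3.4² + 16²) = 16.36
|j3.4 + 1.4| = √(3.4² + 1.4²) = 3.677
|H(j3.4)| = 765 × 16.36 / 3.677 = 3403.2
20 log₁₀(3403.2) = 70.64 dB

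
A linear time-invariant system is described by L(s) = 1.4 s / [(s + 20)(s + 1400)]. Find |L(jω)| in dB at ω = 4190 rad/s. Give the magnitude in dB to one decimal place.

-70.0 dB

|j4190| = 4190
|j4190 + 20| = √(4190² + 20²) = 4190
|j4190 + 1400| = √(4190² + 1400²) = 4418
|L(j4190)| = 1.4 × 4190 / (4190 × 4418) = 0.0003169
20 log₁₀(0.0003169) = -69.98 dB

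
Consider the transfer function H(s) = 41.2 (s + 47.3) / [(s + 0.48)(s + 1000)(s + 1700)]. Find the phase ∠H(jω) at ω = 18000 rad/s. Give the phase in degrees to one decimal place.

∠(j18000 + 47.3) = arctan(18000/47.3) = 89.85°
∠(j18000 + 0.48) = arctan(18000/0.48) = 90.00°
∠(j18000 + 1000) = arctan(18000/1000) = 86.82°
∠(j18000 + 1700) = arctan(18000/1700) = 84.60°
∠H(j18000) = 89.85° − (90.00° + 86.82° + 84.60°) = -171.57°

-171.6°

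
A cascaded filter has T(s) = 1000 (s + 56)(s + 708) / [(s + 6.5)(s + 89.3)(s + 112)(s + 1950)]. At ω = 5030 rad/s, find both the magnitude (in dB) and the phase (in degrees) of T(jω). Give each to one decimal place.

|j5030 + 56| = √(5030² + 56²) = 5030
|j5030 + 708| = √(5030² + 708²) = 5080
|j5030 + 6.5| = √(5030² + 6.5²) = 5030
|j5030 + 89.3| = √(5030² + 89.3²) = 5031
|j5030 + 112| = √(5030² + 112²) = 5031
|j5030 + 1950| = √(5030² + 1950²) = 5395
|T(j5030)| = 1000 × 5030 × 5080 / (5030 × 5031 × 5031 × 5395) = 3.7202e-05
20 log₁₀(3.7202e-05) = -88.59 dB
∠(j5030 + 56) = arctan(5030/56) = 89.36°
∠(j5030 + 708) = arctan(5030/708) = 81.99°
∠(j5030 + 6.5) = arctan(5030/6.5) = 89.93°
∠(j5030 + 89.3) = arctan(5030/89.3) = 88.98°
∠(j5030 + 112) = arctan(5030/112) = 88.72°
∠(j5030 + 1950) = arctan(5030/1950) = 68.81°
∠T(j5030) = 89.36° + 81.99° − (89.93° + 88.98° + 88.72° + 68.81°) = -165.09°

|T| = -88.6 dB, ∠T = -165.1 deg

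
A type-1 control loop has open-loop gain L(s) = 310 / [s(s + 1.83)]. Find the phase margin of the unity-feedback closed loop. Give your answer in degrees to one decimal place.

Gain crossover: |L(jω)| = 1 at ω ≈ 17.6 rad/s.
∠L(j17.6) = −90° − arctan(17.6/1.83) ≈ -174.05°
PM = 180° + (-174.05°) = 5.95°

5.9 deg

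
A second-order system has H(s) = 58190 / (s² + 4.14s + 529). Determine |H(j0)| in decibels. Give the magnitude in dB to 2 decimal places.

40.83 dB

H(0) = 58190 / 529 = 110
20 log₁₀(110) = 40.828 dB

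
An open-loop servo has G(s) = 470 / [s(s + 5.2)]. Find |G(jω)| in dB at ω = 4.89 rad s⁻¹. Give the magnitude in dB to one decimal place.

|j4.89 + 5.2| = √(4.89² + 5.2²) = 7.138
|j4.89| = 4.89
|G(j4.89)| = 470 / (7.138 × 4.89) = 13.465
20 log₁₀(13.465) = 22.58 dB

22.6 dB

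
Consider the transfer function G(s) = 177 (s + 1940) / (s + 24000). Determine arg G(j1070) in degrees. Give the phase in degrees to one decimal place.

∠(j1070 + 1940) = arctan(1070/1940) = 28.88°
∠(j1070 + 24000) = arctan(1070/24000) = 2.55°
∠G(j1070) = 28.88° − 2.55° = 26.33°

26.3 deg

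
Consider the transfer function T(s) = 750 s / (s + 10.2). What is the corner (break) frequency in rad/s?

10.2 rad/s

The single real pole at s = −10.2 gives a corner at ω = 10.2 rad/s.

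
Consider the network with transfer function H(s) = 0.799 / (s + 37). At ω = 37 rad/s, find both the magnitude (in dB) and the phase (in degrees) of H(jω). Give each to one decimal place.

|H| = -36.3 dB, ∠H = -45.0°

|j37 + 37| = √(37² + 37²) = 52.33
|H(j37)| = 0.799 / 52.33 = 0.01527
20 log₁₀(0.01527) = -36.32 dB
∠(j37 + 37) = arctan(37/37) = 45.00°
∠H(j37) = −45.00° = -45.00°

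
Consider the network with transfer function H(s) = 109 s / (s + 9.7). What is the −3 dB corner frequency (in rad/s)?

9.7 rad/s

For a single-pole high-pass, the −3 dB point is at the pole: ω = 9.7 rad/s.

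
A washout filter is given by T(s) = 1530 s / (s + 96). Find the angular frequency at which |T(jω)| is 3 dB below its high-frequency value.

For a single-pole high-pass, the −3 dB point is at the pole: ω = 96 rad/s.

96 rad/s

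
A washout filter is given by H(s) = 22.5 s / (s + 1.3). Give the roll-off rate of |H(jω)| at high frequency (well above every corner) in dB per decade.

With 1 zero and 1 pole, the high-frequency asymptotic slope is 20 × (1 − 1) = 0 dB/decade.

0 dB/decade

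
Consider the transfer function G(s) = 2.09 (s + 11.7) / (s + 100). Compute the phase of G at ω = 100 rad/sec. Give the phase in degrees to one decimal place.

38.3°

∠(j100 + 11.7) = arctan(100/11.7) = 83.33°
∠(j100 + 100) = arctan(100/100) = 45.00°
∠G(j100) = 83.33° − 45.00° = 38.33°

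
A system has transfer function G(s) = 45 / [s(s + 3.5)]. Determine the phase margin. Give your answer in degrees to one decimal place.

29.2°

Gain crossover: |G(jω)| = 1 at ω ≈ 6.27 rad/s.
∠G(j6.27) = −90° − arctan(6.27/3.5) ≈ -150.82°
PM = 180° + (-150.82°) = 29.18°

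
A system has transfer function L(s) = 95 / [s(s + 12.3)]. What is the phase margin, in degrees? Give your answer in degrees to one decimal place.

61.2°

Gain crossover: |L(jω)| = 1 at ω ≈ 6.77 rad/sec.
∠L(j6.77) = −90° − arctan(6.77/12.3) ≈ -118.82°
PM = 180° + (-118.82°) = 61.18°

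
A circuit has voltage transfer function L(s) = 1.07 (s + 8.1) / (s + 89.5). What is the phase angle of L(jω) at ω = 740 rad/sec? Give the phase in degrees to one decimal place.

∠(j740 + 8.1) = arctan(740/8.1) = 89.37°
∠(j740 + 89.5) = arctan(740/89.5) = 83.10°
∠L(j740) = 89.37° − 83.10° = 6.27°

6.3°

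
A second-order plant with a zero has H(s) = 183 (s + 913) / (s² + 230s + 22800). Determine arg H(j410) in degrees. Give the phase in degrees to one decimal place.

∠(j410 + 913) = arctan(410/913) = 24.18°
∠[(j410)² + 230(j410) + 22800] = ∠[-1.453e+05 + j94300] = 147.02°
∠H(j410) = 24.18° − 147.02° = -122.83°

-122.8°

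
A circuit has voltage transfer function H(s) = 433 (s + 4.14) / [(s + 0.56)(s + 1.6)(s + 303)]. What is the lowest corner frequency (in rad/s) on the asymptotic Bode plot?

0.56 rad/s

Break frequencies occur at each pole and zero magnitude: 0.56 rad/s, 1.6 rad/s, 4.14 rad/s, 303 rad/s.
The lowest is 0.56 rad/s.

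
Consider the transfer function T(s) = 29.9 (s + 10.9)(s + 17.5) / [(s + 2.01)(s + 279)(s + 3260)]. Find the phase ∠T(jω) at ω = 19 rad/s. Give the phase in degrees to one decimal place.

19.3°

∠(j19 + 10.9) = arctan(19/10.9) = 60.16°
∠(j19 + 17.5) = arctan(19/17.5) = 47.35°
∠(j19 + 2.01) = arctan(19/2.01) = 83.96°
∠(j19 + 279) = arctan(19/279) = 3.90°
∠(j19 + 3260) = arctan(19/3260) = 0.33°
∠T(j19) = 60.16° + 47.35° − (83.96° + 3.90° + 0.33°) = 19.32°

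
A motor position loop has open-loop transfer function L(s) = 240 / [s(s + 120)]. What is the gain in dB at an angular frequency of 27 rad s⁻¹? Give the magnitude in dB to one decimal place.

|j27 + 120| = √(27² + 120²) = 123
|j27| = 27
|L(j27)| = 240 / (123 × 27) = 0.072267
20 log₁₀(0.072267) = -22.82 dB

-22.8 dB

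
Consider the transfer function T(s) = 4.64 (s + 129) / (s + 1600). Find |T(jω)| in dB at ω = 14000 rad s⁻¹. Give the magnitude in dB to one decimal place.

13.3 dB

|j14000 + 129| = √(14000² + 129²) = 1.4e+04
|j14000 + 1600| = √(14000² + 1600²) = 1.409e+04
|T(j14000)| = 4.64 × 1.4e+04 / 1.409e+04 = 4.6102
20 log₁₀(4.6102) = 13.27 dB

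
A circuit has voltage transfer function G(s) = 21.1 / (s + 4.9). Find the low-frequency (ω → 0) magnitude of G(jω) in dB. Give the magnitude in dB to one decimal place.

G(0) = 21.1 / 4.9 = 4.3061
20 log₁₀(4.3061) = 12.68 dB

12.7 dB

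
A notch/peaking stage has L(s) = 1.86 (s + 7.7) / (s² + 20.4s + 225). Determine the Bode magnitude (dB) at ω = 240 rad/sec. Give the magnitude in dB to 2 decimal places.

|j240 + 7.7| = √(240² + 7.7²) = 240.1
|(j240)² + 20.4(j240) + 225| = |-57375 + j4896| = 5.758e+04
|L(j240)| = 1.86 × 240.1 / 5.758e+04 = 0.0077562
20 log₁₀(0.0077562) = -42.207 dB

-42.21 dB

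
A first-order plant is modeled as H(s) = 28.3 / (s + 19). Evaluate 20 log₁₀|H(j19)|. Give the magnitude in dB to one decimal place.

|j19 + 19| = √(19² + 19²) = 26.87
|H(j19)| = 28.3 / 26.87 = 1.0532
20 log₁₀(1.0532) = 0.45 dB

0.5 dB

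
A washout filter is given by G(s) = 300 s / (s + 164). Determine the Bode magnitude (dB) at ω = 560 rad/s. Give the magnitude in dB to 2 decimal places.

49.19 dB

|j560| = 560
|j560 + 164| = √(560² + 164²) = 583.5
|G(j560)| = 300 × 560 / 583.5 = 287.91
20 log₁₀(287.91) = 49.185 dB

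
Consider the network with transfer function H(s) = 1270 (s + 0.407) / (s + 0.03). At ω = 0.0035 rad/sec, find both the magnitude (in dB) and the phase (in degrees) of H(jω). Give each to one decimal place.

|j0.0035 + 0.407| = √(0.0035² + 0.407²) = 0.407
|j0.0035 + 0.03| = √(0.0035² + 0.03²) = 0.0302
|H(j0.0035)| = 1270 × 0.407 / 0.0302 = 17114
20 log₁₀(17114) = 84.67 dB
∠(j0.0035 + 0.407) = arctan(0.0035/0.407) = 0.49°
∠(j0.0035 + 0.03) = arctan(0.0035/0.03) = 6.65°
∠H(j0.0035) = 0.49° − 6.65° = -6.16°

|H| = 84.7 dB, ∠H = -6.2 deg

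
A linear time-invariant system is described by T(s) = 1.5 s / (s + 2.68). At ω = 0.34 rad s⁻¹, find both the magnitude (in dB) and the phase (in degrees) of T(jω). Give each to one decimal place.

|T| = -14.5 dB, ∠T = 82.8°

|j0.34| = 0.34
|j0.34 + 2.68| = √(0.34² + 2.68²) = 2.701
|T(j0.34)| = 1.5 × 0.34 / 2.701 = 0.18879
20 log₁₀(0.18879) = -14.48 dB
∠(j0.34) = 90.00°
∠(j0.34 + 2.68) = arctan(0.34/2.68) = 7.23°
∠T(j0.34) = 90.00° − 7.23° = 82.77°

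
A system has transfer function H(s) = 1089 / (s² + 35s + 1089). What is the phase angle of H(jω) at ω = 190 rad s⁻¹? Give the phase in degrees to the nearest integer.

∠[(j190)² + 35(j190) + 1089] = ∠[-35011 + j6650] = 169.25°
∠H(j190) = −169.25° = -169.25°

-169°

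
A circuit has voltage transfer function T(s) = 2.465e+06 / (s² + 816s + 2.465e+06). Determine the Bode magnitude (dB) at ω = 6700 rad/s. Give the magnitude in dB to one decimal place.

-24.8 dB

|(j6700)² + 816(j6700) + 2.465e+06| = |-4.2425e+07 + j5.4672e+06| = 4.278e+07
|T(j6700)| = 2.465e+06 / 4.278e+07 = 0.057626
20 log₁₀(0.057626) = -24.79 dB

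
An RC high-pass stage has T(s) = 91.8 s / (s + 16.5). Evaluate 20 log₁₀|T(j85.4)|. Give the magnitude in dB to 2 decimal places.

39.10 dB

|j85.4| = 85.4
|j85.4 + 16.5| = √(85.4² + 16.5²) = 86.98
|T(j85.4)| = 91.8 × 85.4 / 86.98 = 90.133
20 log₁₀(90.133) = 39.098 dB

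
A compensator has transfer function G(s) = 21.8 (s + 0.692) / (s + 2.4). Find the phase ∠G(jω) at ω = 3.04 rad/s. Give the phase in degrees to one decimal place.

25.5°

∠(j3.04 + 0.692) = arctan(3.04/0.692) = 77.18°
∠(j3.04 + 2.4) = arctan(3.04/2.4) = 51.71°
∠G(j3.04) = 77.18° − 51.71° = 25.47°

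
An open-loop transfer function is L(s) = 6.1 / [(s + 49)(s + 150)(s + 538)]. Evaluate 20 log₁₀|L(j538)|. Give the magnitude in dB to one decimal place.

|j538 + 49| = √(538² + 49²) = 540.2
|j538 + 150| = √(538² + 150²) = 558.5
|j538 + 538| = √(538² + 538²) = 760.8
|L(j538)| = 6.1 / (540.2 × 558.5 × 760.8) = 2.6572e-08
20 log₁₀(2.6572e-08) = -151.51 dB

-151.5 dB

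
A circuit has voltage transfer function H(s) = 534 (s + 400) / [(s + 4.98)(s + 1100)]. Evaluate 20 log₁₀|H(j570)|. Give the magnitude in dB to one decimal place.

-5.6 dB

|j570 + 400| = √(570² + 400²) = 696.3
|j570 + 4.98| = √(570² + 4.98²) = 570
|j570 + 1100| = √(570² + 1100²) = 1239
|H(j570)| = 534 × 696.3 / (570 × 1239) = 0.52655
20 log₁₀(0.52655) = -5.57 dB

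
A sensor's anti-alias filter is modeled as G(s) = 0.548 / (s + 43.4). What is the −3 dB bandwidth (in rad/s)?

43.4 rad/s

For a single-pole low-pass, the −3 dB point is at the pole: ω = 43.4 rad/s.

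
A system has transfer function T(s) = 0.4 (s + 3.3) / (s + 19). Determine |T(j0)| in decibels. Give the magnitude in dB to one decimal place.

-23.2 dB

T(0) = 0.4 × 3.3 / 19 = 0.069474
20 log₁₀(0.069474) = -23.16 dB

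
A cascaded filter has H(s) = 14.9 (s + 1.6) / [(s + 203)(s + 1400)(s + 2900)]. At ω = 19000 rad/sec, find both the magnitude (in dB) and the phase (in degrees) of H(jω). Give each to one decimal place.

|H| = -147.8 dB, ∠H = -166.5°

|j19000 + 1.6| = √(19000² + 1.6²) = 1.9e+04
|j19000 + 203| = √(19000² + 203²) = 1.9e+04
|j19000 + 1400| = √(19000² + 1400²) = 1.905e+04
|j19000 + 2900| = √(19000² + 2900²) = 1.922e+04
|H(j19000)| = 14.9 × 1.9e+04 / (1.9e+04 × 1.905e+04 × 1.922e+04) = 4.0689e-08
20 log₁₀(4.0689e-08) = -147.81 dB
∠(j19000 + 1.6) = arctan(19000/1.6) = 90.00°
∠(j19000 + 203) = arctan(19000/203) = 89.39°
∠(j19000 + 1400) = arctan(19000/1400) = 85.79°
∠(j19000 + 2900) = arctan(19000/2900) = 81.32°
∠H(j19000) = 90.00° − (89.39° + 85.79° + 81.32°) = -166.50°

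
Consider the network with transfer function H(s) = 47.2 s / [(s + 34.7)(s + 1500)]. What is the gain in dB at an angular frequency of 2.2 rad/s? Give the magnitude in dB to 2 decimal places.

|j2.2| = 2.2
|j2.2 + 34.7| = √(2.2² + 34.7²) = 34.77
|j2.2 + 1500| = √(2.2² + 1500²) = 1500
|H(j2.2)| = 47.2 × 2.2 / (34.77 × 1500) = 0.001991
20 log₁₀(0.001991) = -54.019 dB

-54.02 dB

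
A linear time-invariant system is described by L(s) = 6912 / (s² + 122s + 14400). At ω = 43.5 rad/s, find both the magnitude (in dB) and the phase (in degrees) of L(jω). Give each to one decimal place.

|L| = -5.9 dB, ∠L = -23.0°

|(j43.5)² + 122(j43.5) + 14400| = |12508 + j5307| = 1.359e+04
|L(j43.5)| = 6912 / 1.359e+04 = 0.50872
20 log₁₀(0.50872) = -5.87 dB
∠[(j43.5)² + 122(j43.5) + 14400] = ∠[12508 + j5307] = 22.99°
∠L(j43.5) = −22.99° = -22.99°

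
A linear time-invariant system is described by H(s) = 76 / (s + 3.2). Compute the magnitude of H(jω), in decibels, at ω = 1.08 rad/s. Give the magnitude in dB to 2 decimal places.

|j1.08 + 3.2| = √(1.08² + 3.2²) = 3.377
|H(j1.08)| = 76 / 3.377 = 22.503
20 log₁₀(22.503) = 27.045 dB

27.04 dB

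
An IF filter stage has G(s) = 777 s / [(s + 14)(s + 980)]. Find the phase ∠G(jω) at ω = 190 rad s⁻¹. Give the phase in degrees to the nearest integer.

∠(j190) = 90.00°
∠(j190 + 14) = arctan(190/14) = 85.79°
∠(j190 + 980) = arctan(190/980) = 10.97°
∠G(j190) = 90.00° − (85.79° + 10.97°) = -6.76°

-7°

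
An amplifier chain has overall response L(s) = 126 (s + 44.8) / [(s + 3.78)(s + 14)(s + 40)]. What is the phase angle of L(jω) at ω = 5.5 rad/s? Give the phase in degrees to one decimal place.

-77.8°

∠(j5.5 + 44.8) = arctan(5.5/44.8) = 7.00°
∠(j5.5 + 3.78) = arctan(5.5/3.78) = 55.50°
∠(j5.5 + 14) = arctan(5.5/14) = 21.45°
∠(j5.5 + 40) = arctan(5.5/40) = 7.83°
∠L(j5.5) = 7.00° − (55.50° + 21.45° + 7.83°) = -77.78°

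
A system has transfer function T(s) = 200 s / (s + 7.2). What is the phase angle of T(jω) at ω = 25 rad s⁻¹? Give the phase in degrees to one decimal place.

∠(j25) = 90.00°
∠(j25 + 7.2) = arctan(25/7.2) = 73.93°
∠T(j25) = 90.00° − 73.93° = 16.07°

16.1°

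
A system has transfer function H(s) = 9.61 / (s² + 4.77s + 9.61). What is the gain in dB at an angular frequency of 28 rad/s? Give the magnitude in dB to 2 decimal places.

|(j28)² + 4.77(j28) + 9.61| = |-774.39 + j133.56| = 785.8
|H(j28)| = 9.61 / 785.8 = 0.012229
20 log₁₀(0.012229) = -38.252 dB

-38.25 dB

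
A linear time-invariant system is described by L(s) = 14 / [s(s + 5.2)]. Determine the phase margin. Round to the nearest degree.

Gain crossover: |L(jω)| = 1 at ω ≈ 2.44 rad/s.
∠L(j2.44) = −90° − arctan(2.44/5.2) ≈ -115.12°
PM = 180° + (-115.12°) = 64.88°

65 deg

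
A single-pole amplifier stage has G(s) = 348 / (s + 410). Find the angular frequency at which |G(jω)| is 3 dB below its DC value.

410 rad s⁻¹

For a single-pole low-pass, the −3 dB point is at the pole: ω = 410 rad s⁻¹.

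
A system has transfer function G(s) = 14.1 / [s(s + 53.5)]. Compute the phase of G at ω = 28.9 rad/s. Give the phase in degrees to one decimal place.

-118.4°

∠(j28.9 + 53.5) = arctan(28.9/53.5) = 28.38°
∠(j28.9) = 90.00°
∠G(j28.9) = − (28.38° + 90.00°) = -118.38°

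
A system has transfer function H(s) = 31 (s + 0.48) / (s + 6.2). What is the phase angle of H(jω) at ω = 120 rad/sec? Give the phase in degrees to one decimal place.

∠(j120 + 0.48) = arctan(120/0.48) = 89.77°
∠(j120 + 6.2) = arctan(120/6.2) = 87.04°
∠H(j120) = 89.77° − 87.04° = 2.73°

2.7 deg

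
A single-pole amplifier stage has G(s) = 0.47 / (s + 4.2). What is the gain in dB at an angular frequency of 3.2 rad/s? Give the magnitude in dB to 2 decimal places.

|j3.2 + 4.2| = √(3.2² + 4.2²) = 5.28
|G(j3.2)| = 0.47 / 5.28 = 0.089013
20 log₁₀(0.089013) = -21.011 dB

-21.01 dB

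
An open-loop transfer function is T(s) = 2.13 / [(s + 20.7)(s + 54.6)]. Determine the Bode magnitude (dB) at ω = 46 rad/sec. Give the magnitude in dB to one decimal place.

|j46 + 20.7| = √(46² + 20.7²) = 50.44
|j46 + 54.6| = √(46² + 54.6²) = 71.39
|T(j46)| = 2.13 / (50.44 × 71.39) = 0.00059145
20 log₁₀(0.00059145) = -64.56 dB

-64.6 dB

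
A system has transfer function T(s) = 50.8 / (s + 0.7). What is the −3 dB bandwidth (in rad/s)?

For a single-pole low-pass, the −3 dB point is at the pole: ω = 0.7 rad/s.

0.7 rad/s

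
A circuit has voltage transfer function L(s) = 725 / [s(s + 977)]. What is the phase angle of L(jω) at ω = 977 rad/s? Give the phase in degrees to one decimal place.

-135.0°

∠(j977 + 977) = arctan(977/977) = 45.00°
∠(j977) = 90.00°
∠L(j977) = − (45.00° + 90.00°) = -135.00°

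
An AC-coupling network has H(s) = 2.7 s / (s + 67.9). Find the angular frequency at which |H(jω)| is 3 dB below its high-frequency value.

67.9 rad/s

For a single-pole high-pass, the −3 dB point is at the pole: ω = 67.9 rad/s.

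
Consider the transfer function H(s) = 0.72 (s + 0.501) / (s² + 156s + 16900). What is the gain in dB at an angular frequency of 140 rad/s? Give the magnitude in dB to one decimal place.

-46.8 dB

|j140 + 0.501| = √(140² + 0.501²) = 140
|(j140)² + 156(j140) + 16900| = |-2700 + j21840| = 2.201e+04
|H(j140)| = 0.72 × 140 / 2.201e+04 = 0.0045805
20 log₁₀(0.0045805) = -46.78 dB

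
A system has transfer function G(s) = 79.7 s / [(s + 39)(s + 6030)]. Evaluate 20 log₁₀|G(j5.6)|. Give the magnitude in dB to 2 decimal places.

|j5.6| = 5.6
|j5.6 + 39| = √(5.6² + 39²) = 39.4
|j5.6 + 6030| = √(5.6² + 6030²) = 6030
|G(j5.6)| = 79.7 × 5.6 / (39.4 × 6030) = 0.0018786
20 log₁₀(0.0018786) = -54.523 dB

-54.52 dB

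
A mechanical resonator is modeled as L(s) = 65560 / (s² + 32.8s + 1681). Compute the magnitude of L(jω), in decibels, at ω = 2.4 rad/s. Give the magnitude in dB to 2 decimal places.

31.84 dB

|(j2.4)² + 32.8(j2.4) + 1681| = |1675.2 + j78.72| = 1677
|L(j2.4)| = 65560 / 1677 = 39.092
20 log₁₀(39.092) = 31.842 dB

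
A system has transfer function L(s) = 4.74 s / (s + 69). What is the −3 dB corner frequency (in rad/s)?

69 rad/s

For a single-pole high-pass, the −3 dB point is at the pole: ω = 69 rad/s.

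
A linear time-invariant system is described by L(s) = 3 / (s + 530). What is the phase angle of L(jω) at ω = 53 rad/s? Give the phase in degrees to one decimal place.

∠(j53 + 530) = arctan(53/530) = 5.71°
∠L(j53) = −5.71° = -5.71°

-5.7 deg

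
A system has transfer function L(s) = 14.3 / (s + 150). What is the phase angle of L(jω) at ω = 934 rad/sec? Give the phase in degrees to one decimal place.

∠(j934 + 150) = arctan(934/150) = 80.88°
∠L(j934) = −80.88° = -80.88°

-80.9°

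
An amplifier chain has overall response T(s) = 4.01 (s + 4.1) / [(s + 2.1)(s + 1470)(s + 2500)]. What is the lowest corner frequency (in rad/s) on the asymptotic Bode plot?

Break frequencies occur at each pole and zero magnitude: 2.1 rad/s, 4.1 rad/s, 1470 rad/s, 2500 rad/s.
The lowest is 2.1 rad/s.

2.1 rad/s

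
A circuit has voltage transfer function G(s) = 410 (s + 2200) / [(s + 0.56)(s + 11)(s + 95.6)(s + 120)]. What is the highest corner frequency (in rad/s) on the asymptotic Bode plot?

2200 rad/s

Break frequencies occur at each pole and zero magnitude: 0.56 rad/s, 11 rad/s, 95.6 rad/s, 120 rad/s, 2200 rad/s.
The highest is 2200 rad/s.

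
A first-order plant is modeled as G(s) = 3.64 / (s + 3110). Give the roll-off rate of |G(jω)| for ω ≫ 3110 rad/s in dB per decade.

-20 dB/decade

With 0 zeros and 1 pole, the high-frequency asymptotic slope is 20 × (0 − 1) = -20 dB/decade.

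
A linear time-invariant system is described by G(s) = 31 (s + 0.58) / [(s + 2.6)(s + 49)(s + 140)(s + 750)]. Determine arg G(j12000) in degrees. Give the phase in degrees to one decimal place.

-265.5°

∠(j12000 + 0.58) = arctan(12000/0.58) = 90.00°
∠(j12000 + 2.6) = arctan(12000/2.6) = 89.99°
∠(j12000 + 49) = arctan(12000/49) = 89.77°
∠(j12000 + 140) = arctan(12000/140) = 89.33°
∠(j12000 + 750) = arctan(12000/750) = 86.42°
∠G(j12000) = 90.00° − (89.99° + 89.77° + 89.33° + 86.42°) = -265.51°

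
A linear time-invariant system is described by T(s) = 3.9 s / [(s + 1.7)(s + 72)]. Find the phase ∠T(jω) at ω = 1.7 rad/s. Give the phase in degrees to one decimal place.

43.6°

∠(j1.7) = 90.00°
∠(j1.7 + 1.7) = arctan(1.7/1.7) = 45.00°
∠(j1.7 + 72) = arctan(1.7/72) = 1.35°
∠T(j1.7) = 90.00° − (45.00° + 1.35°) = 43.65°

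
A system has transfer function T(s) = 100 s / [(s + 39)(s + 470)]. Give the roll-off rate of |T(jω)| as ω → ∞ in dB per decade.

-20 dB/decade

With 1 zero and 2 poles, the high-frequency asymptotic slope is 20 × (1 − 2) = -20 dB/decade.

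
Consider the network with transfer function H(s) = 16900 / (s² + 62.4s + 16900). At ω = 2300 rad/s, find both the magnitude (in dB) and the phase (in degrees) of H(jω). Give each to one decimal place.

|H| = -49.9 dB, ∠H = -178.4 deg

|(j2300)² + 62.4(j2300) + 16900| = |-5.2731e+06 + j1.4352e+05| = 5.275e+06
|H(j2300)| = 16900 / 5.275e+06 = 0.0032038
20 log₁₀(0.0032038) = -49.89 dB
∠[(j2300)² + 62.4(j2300) + 16900] = ∠[-5.2731e+06 + j1.4352e+05] = 178.44°
∠H(j2300) = −178.44° = -178.44°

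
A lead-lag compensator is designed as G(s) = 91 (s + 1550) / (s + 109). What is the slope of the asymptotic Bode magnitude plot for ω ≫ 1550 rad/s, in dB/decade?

0 dB/decade

With 1 zero and 1 pole, the high-frequency asymptotic slope is 20 × (1 − 1) = 0 dB/decade.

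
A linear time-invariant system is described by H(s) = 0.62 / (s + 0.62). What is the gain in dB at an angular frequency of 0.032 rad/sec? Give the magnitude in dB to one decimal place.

|j0.032 + 0.62| = √(0.032² + 0.62²) = 0.6208
|H(j0.032)| = 0.62 / 0.6208 = 0.99867
20 log₁₀(0.99867) = -0.01 dB

-0.0 dB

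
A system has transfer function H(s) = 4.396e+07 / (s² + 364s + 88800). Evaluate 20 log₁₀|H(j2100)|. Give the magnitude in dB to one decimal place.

20.0 dB

|(j2100)² + 364(j2100) + 88800| = |-4.3212e+06 + j7.644e+05| = 4.388e+06
|H(j2100)| = 4.396e+07 / 4.388e+06 = 10.018
20 log₁₀(10.018) = 20.02 dB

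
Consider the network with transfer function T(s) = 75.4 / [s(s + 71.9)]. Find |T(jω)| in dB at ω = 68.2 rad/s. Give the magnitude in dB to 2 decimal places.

|j68.2 + 71.9| = √(68.2² + 71.9²) = 99.1
|j68.2| = 68.2
|T(j68.2)| = 75.4 / (99.1 × 68.2) = 0.011156
20 log₁₀(0.011156) = -39.050 dB

-39.05 dB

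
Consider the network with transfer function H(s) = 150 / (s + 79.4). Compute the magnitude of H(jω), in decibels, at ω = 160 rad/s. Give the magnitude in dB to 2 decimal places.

-1.52 dB

|j160 + 79.4| = √(160² + 79.4²) = 178.6
|H(j160)| = 150 / 178.6 = 0.83978
20 log₁₀(0.83978) = -1.517 dB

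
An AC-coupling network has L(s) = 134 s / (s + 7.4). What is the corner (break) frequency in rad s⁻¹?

7.4 rad s⁻¹

The single real pole at s = −7.4 gives a corner at ω = 7.4 rad s⁻¹.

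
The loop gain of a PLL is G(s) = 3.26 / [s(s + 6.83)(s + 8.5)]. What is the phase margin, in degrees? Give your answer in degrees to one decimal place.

Gain crossover: |G(jω)| = 1 at ω ≈ 0.0562 rad/s.
∠G(j0.0562) = −90° − arctan(0.0562/6.83) − arctan(0.0562/8.5) ≈ -90.85°
PM = 180° + (-90.85°) = 89.15°

89.2 deg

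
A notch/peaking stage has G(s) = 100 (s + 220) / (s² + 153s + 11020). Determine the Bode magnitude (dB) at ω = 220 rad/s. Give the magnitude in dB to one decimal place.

-4.2 dB

|j220 + 220| = √(220² + 220²) = 311.1
|(j220)² + 153(j220) + 11020| = |-37380 + j33660| = 5.03e+04
|G(j220)| = 100 × 311.1 / 5.03e+04 = 0.61852
20 log₁₀(0.61852) = -4.17 dB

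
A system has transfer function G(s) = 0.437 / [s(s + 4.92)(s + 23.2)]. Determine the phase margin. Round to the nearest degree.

Gain crossover: |G(jω)| = 1 at ω ≈ 0.00383 rad/s.
∠G(j0.00383) = −90° − arctan(0.00383/4.92) − arctan(0.00383/23.2) ≈ -90.05°
PM = 180° + (-90.05°) = 89.95°

90 deg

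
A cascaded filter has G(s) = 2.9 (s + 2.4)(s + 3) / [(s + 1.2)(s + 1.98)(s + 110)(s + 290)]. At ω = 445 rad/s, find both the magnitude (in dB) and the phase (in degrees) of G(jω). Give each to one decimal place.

|G| = -98.5 dB, ∠G = -133.3°

|j445 + 2.4| = √(445² + 2.4²) = 445
|j445 + 3| = √(445² + 3²) = 445
|j445 + 1.2| = √(445² + 1.2²) = 445
|j445 + 1.98| = √(445² + 1.98²) = 445
|j445 + 110| = √(445² + 110²) = 458.4
|j445 + 290| = √(445² + 290²) = 531.2
|G(j445)| = 2.9 × 445 × 445 / (445 × 445 × 458.4 × 531.2) = 1.1911e-05
20 log₁₀(1.1911e-05) = -98.48 dB
∠(j445 + 2.4) = arctan(445/2.4) = 89.69°
∠(j445 + 3) = arctan(445/3) = 89.61°
∠(j445 + 1.2) = arctan(445/1.2) = 89.85°
∠(j445 + 1.98) = arctan(445/1.98) = 89.75°
∠(j445 + 110) = arctan(445/110) = 76.12°
∠(j445 + 290) = arctan(445/290) = 56.91°
∠G(j445) = 89.69° + 89.61° − (89.85° + 89.75° + 76.12° + 56.91°) = -133.31°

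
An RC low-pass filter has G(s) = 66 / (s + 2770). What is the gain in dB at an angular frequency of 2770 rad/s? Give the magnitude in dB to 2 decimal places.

-35.47 dB

|j2770 + 2770| = √(2770² + 2770²) = 3917
|G(j2770)| = 66 / 3917 = 0.016848
20 log₁₀(0.016848) = -35.469 dB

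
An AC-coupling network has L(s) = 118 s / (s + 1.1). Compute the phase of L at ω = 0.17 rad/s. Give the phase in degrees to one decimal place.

∠(j0.17) = 90.00°
∠(j0.17 + 1.1) = arctan(0.17/1.1) = 8.79°
∠L(j0.17) = 90.00° − 8.79° = 81.21°

81.2°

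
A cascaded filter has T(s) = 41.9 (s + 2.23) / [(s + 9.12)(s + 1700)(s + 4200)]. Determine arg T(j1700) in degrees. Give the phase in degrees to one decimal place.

∠(j1700 + 2.23) = arctan(1700/2.23) = 89.92°
∠(j1700 + 9.12) = arctan(1700/9.12) = 89.69°
∠(j1700 + 1700) = arctan(1700/1700) = 45.00°
∠(j1700 + 4200) = arctan(1700/4200) = 22.04°
∠T(j1700) = 89.92° − (89.69° + 45.00° + 22.04°) = -66.80°

-66.8°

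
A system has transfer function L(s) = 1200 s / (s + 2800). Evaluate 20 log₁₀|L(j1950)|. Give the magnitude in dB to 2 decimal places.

56.72 dB

|j1950| = 1950
|j1950 + 2800| = √(1950² + 2800²) = 3412
|L(j1950)| = 1200 × 1950 / 3412 = 685.79
20 log₁₀(685.79) = 56.724 dB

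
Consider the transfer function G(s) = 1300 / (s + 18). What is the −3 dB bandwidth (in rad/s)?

For a single-pole low-pass, the −3 dB point is at the pole: ω = 18 rad/s.

18 rad/s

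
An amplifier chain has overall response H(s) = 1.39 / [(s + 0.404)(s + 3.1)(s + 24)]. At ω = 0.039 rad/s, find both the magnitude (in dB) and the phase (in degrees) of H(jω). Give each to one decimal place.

|H| = -26.7 dB, ∠H = -6.3°

|j0.039 + 0.404| = √(0.039² + 0.404²) = 0.4059
|j0.039 + 3.1| = √(0.039² + 3.1²) = 3.1
|j0.039 + 24| = √(0.039² + 24²) = 24
|H(j0.039)| = 1.39 / (0.4059 × 3.1 × 24) = 0.046027
20 log₁₀(0.046027) = -26.74 dB
∠(j0.039 + 0.404) = arctan(0.039/0.404) = 5.51°
∠(j0.039 + 3.1) = arctan(0.039/3.1) = 0.72°
∠(j0.039 + 24) = arctan(0.039/24) = 0.09°
∠H(j0.039) = − (5.51° + 0.72° + 0.09°) = -6.33°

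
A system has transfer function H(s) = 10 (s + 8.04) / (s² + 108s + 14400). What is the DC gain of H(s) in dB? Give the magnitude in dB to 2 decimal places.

H(0) = 10 × 8.04 / 14400 = 0.0055833
20 log₁₀(0.0055833) = -45.062 dB

-45.06 dB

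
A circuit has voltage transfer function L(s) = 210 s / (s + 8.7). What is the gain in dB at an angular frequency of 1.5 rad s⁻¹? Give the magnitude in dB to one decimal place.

31.0 dB

|j1.5| = 1.5
|j1.5 + 8.7| = √(1.5² + 8.7²) = 8.828
|L(j1.5)| = 210 × 1.5 / 8.828 = 35.68
20 log₁₀(35.68) = 31.05 dB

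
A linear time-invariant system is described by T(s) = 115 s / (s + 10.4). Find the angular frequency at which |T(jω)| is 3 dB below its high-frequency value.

For a single-pole high-pass, the −3 dB point is at the pole: ω = 10.4 rad s⁻¹.

10.4 rad s⁻¹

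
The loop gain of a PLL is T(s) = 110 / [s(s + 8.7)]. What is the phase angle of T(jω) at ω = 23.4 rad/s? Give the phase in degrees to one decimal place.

∠(j23.4 + 8.7) = arctan(23.4/8.7) = 69.61°
∠(j23.4) = 90.00°
∠T(j23.4) = − (69.61° + 90.00°) = -159.61°

-159.6°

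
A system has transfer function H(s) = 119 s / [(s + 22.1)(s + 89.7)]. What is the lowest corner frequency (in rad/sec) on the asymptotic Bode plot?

Break frequencies occur at each pole and zero magnitude: 22.1 rad/sec, 89.7 rad/sec.
The lowest is 22.1 rad/sec.

22.1 rad/sec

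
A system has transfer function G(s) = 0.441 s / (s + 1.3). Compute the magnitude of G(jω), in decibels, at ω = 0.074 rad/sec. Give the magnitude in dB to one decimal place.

-32.0 dB

|j0.074| = 0.074
|j0.074 + 1.3| = √(0.074² + 1.3²) = 1.302
|G(j0.074)| = 0.441 × 0.074 / 1.302 = 0.025063
20 log₁₀(0.025063) = -32.02 dB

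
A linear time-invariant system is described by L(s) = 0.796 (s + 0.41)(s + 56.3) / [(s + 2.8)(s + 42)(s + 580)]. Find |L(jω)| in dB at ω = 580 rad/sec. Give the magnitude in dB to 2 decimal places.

-60.24 dB

|j580 + 0.41| = √(580² + 0.41²) = 580
|j580 + 56.3| = √(580² + 56.3²) = 582.7
|j580 + 2.8| = √(580² + 2.8²) = 580
|j580 + 42| = √(580² + 42²) = 581.5
|j580 + 580| = √(580² + 580²) = 820.2
|L(j580)| = 0.796 × 580 × 582.7 / (580 × 581.5 × 820.2) = 0.00097245
20 log₁₀(0.00097245) = -60.243 dB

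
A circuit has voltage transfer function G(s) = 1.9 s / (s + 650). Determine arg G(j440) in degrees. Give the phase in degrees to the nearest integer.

56°

∠(j440) = 90.00°
∠(j440 + 650) = arctan(440/650) = 34.09°
∠G(j440) = 90.00° − 34.09° = 55.91°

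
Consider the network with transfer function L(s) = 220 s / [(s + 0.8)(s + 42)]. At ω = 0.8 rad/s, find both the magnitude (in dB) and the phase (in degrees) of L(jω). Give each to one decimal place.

|j0.8| = 0.8
|j0.8 + 0.8| = √(0.8² + 0.8²) = 1.131
|j0.8 + 42| = √(0.8² + 42²) = 42.01
|L(j0.8)| = 220 × 0.8 / (1.131 × 42.01) = 3.7032
20 log₁₀(3.7032) = 11.37 dB
∠(j0.8) = 90.00°
∠(j0.8 + 0.8) = arctan(0.8/0.8) = 45.00°
∠(j0.8 + 42) = arctan(0.8/42) = 1.09°
∠L(j0.8) = 90.00° − (45.00° + 1.09°) = 43.91°

|L| = 11.4 dB, ∠L = 43.9 deg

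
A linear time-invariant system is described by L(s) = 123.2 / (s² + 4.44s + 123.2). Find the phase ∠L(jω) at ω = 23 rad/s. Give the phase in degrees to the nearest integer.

-166°

∠[(j23)² + 4.44(j23) + 123.2] = ∠[-405.8 + j102.12] = 165.87°
∠L(j23) = −165.87° = -165.87°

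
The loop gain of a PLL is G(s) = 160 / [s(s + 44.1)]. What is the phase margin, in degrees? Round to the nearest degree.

Gain crossover: |G(jω)| = 1 at ω ≈ 3.62 rad/s.
∠G(j3.62) = −90° − arctan(3.62/44.1) ≈ -94.69°
PM = 180° + (-94.69°) = 85.31°

85°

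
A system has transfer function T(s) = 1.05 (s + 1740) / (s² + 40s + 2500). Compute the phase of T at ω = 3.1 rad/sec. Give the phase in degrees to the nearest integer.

-3°

∠(j3.1 + 1740) = arctan(3.1/1740) = 0.10°
∠[(j3.1)² + 40(j3.1) + 2500] = ∠[2490.4 + j124] = 2.85°
∠T(j3.1) = 0.10° − 2.85° = -2.75°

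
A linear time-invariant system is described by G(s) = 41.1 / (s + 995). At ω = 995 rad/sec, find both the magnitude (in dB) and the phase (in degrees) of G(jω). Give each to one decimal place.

|j995 + 995| = √(995² + 995²) = 1407
|G(j995)| = 41.1 / 1407 = 0.029208
20 log₁₀(0.029208) = -30.69 dB
∠(j995 + 995) = arctan(995/995) = 45.00°
∠G(j995) = −45.00° = -45.00°

|G| = -30.7 dB, ∠G = -45.0°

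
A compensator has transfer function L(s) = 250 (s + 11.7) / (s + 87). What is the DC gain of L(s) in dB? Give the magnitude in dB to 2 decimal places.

L(0) = 250 × 11.7 / 87 = 33.621
20 log₁₀(33.621) = 30.532 dB

30.53 dB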